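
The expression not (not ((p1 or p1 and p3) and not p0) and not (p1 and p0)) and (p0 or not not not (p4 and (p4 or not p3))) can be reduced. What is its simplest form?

p1 and (p0 or not p4)

not (not ((p1 or p1 and p3) and not p0) and not (p1 and p0)) and (p0 or not not not (p4 and (p4 or not p3)))
= not (not (p1 and not p0) and not (p1 and p0)) and (p0 or not not not (p4 and (p4 or not p3)))   [absorption]
= (p1 and not p0 or p1 and p0) and (p0 or not not not (p4 and (p4 or not p3)))   [De Morgan]
= (p1 and not p0 or p1 and p0) and (p0 or not not not p4)   [absorption]
= p1 and (p0 or not not not p4)   [distribution]
= p1 and (p0 or not p4)   [double negation]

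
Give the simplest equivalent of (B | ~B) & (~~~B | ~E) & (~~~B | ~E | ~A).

(B | ~B) & (~~~B | ~E) & (~~~B | ~E | ~A)
= (B | ~B) & (~~~B | ~E)   [absorption]
= ~~~B | ~E   [complement / identity]
= ~B | ~E   [double negation]

~B | ~E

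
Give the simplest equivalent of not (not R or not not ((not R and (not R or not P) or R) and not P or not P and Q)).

not (not R or not not ((not R and (not R or not P) or R) and not P or not P and Q))
= not (not R or not not ((not R or R) and not P or not P and Q))   (absorption)
= not (not R or not not (not P or not P and Q))   (complement / identity)
= not (not R or not not not P)   (absorption)
= not (not R or not P)   (double negation)
= R and P   (De Morgan)

R and P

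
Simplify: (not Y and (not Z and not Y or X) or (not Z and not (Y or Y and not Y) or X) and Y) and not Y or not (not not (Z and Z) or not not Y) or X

not Z and not Y or X

(not Y and (not Z and not Y or X) or (not Z and not (Y or Y and not Y) or X) and Y) and not Y or not (not not (Z and Z) or not not Y) or X
= (not Y and (not Z and not Y or X) or (not Z and not Y or X) and Y) and not Y or not (not not (Z and Z) or not not Y) or X   (complement / identity)
= (not Y and (not Z and not Y or X) or (not Z and not Y or X) and Y) and not Y or not (not not Z or not not Y) or X   (idempotence)
= (not Z and not Y or X) and not Y or not (not not Z or not not Y) or X   (distribution)
= (not Z and not Y or X) and not Y or not Z and not Y or X   (De Morgan)
= not Z and not Y or X   (absorption)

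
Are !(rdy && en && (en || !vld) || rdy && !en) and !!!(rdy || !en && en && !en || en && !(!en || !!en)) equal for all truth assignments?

E1: !(rdy && en && (en || !vld) || rdy && !en)
    = !(rdy && en || rdy && !en)   — absorption
    = !rdy   — distribution
E2: !!!(rdy || !en && en && !en || en && !(!en || !!en))
    = !!!(rdy || !en && en && !en || en && en && !en)   — De Morgan
    = !!!(rdy || en && !en)   — distribution
    = !!!rdy   — complement / identity
    = !rdy   — double negation
Both reduce to !rdy, so they are equivalent.

Yes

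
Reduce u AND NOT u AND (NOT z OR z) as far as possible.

u AND NOT u AND (NOT z OR z)
= u AND NOT u   (complement / identity)
= FALSE   (complement)

FALSE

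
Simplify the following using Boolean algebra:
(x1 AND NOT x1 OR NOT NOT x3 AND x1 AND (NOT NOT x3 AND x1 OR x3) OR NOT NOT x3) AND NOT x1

(x1 AND NOT x1 OR NOT NOT x3 AND x1 AND (NOT NOT x3 AND x1 OR x3) OR NOT NOT x3) AND NOT x1
= (x1 AND NOT x1 OR NOT NOT x3 AND x1 OR NOT NOT x3) AND NOT x1   — absorption
= (NOT NOT x3 AND x1 OR NOT NOT x3) AND NOT x1   — complement / identity
= NOT NOT x3 AND NOT x1   — absorption
= x3 AND NOT x1   — double negation

x3 AND NOT x1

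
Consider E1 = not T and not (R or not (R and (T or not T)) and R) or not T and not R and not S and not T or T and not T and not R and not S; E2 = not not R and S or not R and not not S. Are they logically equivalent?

No

E1: not T and not (R or not (R and (T or not T)) and R) or not T and not R and not S and not T or T and not T and not R and not S
    = not T and not (R or not (R and (T or not T)) and R) or not T and not R and not S   (distribution)
    = not T and not (R or not R and R) or not T and not R and not S   (complement / identity)
    = not T and not R or not T and not R and not S   (complement / identity)
    = not T and not R   (absorption)
E2: not not R and S or not R and not not S
    = not not R and S or not R and S   (double negation)
    = R and S or not R and S   (double negation)
    = S   (distribution)
These differ: at R=0, S=1, T=1, E1 = 0 but E2 = 1.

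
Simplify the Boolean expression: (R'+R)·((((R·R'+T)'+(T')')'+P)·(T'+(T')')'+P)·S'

(R'+R)·((((R·R'+T)'+(T')')'+P)·(T'+(T')')'+P)·S'
= ((((R·R'+T)'+(T')')'+P)·(T'+(T')')'+P)·S'   — complement / identity
= (((T'+(T')')'+P)·(T'+(T')')'+P)·S'   — complement / identity
= ((T'+(T')')'+P)·S'   — absorption
= (T·T'+P)·S'   — De Morgan
= P·S'   — complement / identity

P·S'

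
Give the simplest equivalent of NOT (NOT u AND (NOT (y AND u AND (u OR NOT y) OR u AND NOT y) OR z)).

NOT (NOT u AND (NOT (y AND u AND (u OR NOT y) OR u AND NOT y) OR z))
= NOT (NOT u AND (NOT (y AND u OR u AND NOT y) OR z))   — absorption
= NOT (NOT u AND (NOT u OR z))   — distribution
= NOT NOT u   — absorption
= u   — double negation

u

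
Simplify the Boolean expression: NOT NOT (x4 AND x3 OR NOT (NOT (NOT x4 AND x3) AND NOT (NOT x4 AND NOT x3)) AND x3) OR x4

NOT NOT (x4 AND x3 OR NOT (NOT (NOT x4 AND x3) AND NOT (NOT x4 AND NOT x3)) AND x3) OR x4
= NOT NOT (x4 AND x3 OR (NOT x4 AND x3 OR NOT x4 AND NOT x3) AND x3) OR x4   — De Morgan
= NOT NOT (x4 AND x3 OR NOT x4 AND x3) OR x4   — distribution
= NOT NOT x3 OR x4   — distribution
= x3 OR x4   — double negation

x3 OR x4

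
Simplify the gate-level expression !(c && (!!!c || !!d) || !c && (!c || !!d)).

c && !d

!(c && (!!!c || !!d) || !c && (!c || !!d))
= !(c && (!c || !!d) || !c && (!c || !!d))   — double negation
= !(!c || !!d)   — distribution
= c && !d   — De Morgan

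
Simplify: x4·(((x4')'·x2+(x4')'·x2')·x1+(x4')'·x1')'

x4·(((x4')'·x2+(x4')'·x2')·x1+(x4')'·x1')'
= x4·((x4')'·x1+(x4')'·x1')'   — distribution
= x4·((x4')')'   — distribution
= x4·x4'   — double negation
= 0   — complement

0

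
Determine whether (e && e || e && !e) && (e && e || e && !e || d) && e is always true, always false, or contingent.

(e && e || e && !e) && (e && e || e && !e || d) && e
= (e && e || e && !e) && e   — absorption
= e && e   — distribution
= e   — idempotence
This depends on e, so it is not a constant.

contingent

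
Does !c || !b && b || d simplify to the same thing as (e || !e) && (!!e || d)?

No

E1: !c || !b && b || d
    = !c || d   [complement / identity]
E2: (e || !e) && (!!e || d)
    = (e || !e) && (e || d)   [double negation]
    = e || d   [complement / identity]
These differ: at b=0, c=0, d=0, e=0, E1 = 1 but E2 = 0.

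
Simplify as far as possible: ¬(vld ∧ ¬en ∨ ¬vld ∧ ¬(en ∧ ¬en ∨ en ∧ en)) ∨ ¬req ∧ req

en

¬(vld ∧ ¬en ∨ ¬vld ∧ ¬(en ∧ ¬en ∨ en ∧ en)) ∨ ¬req ∧ req
= ¬(vld ∧ ¬en ∨ ¬vld ∧ ¬en) ∨ ¬req ∧ req   — distribution
= ¬¬en ∨ ¬req ∧ req   — distribution
= ¬¬en   — complement / identity
= en   — double negation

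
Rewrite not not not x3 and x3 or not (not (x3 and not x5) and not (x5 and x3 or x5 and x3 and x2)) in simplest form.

x3

not not not x3 and x3 or not (not (x3 and not x5) and not (x5 and x3 or x5 and x3 and x2))
= not x3 and x3 or not (not (x3 and not x5) and not (x5 and x3 or x5 and x3 and x2))
= not (not (x3 and not x5) and not (x5 and x3 or x5 and x3 and x2))
= not (not (x3 and not x5) and not (x5 and x3))
= x3 and not x5 or x5 and x3
= x3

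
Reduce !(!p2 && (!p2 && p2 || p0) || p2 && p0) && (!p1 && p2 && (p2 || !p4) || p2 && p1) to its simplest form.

!p0 && p2

!(!p2 && (!p2 && p2 || p0) || p2 && p0) && (!p1 && p2 && (p2 || !p4) || p2 && p1)
= !(!p2 && (!p2 && p2 || p0) || p2 && p0) && (!p1 && p2 || p2 && p1)   — absorption
= !(!p2 && p0 || p2 && p0) && (!p1 && p2 || p2 && p1)   — complement / identity
= !(!p2 && p0 || p2 && p0) && p2   — distribution
= !p0 && p2   — distribution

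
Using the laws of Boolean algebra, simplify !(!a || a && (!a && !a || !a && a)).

!(!a || a && (!a && !a || !a && a))
= !(!a || a && !a)   (distribution)
= !!a   (complement / identity)
= a   (double negation)

a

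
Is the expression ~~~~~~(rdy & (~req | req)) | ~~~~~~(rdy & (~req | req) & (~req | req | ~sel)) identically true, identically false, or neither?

neither

~~~~~~(rdy & (~req | req)) | ~~~~~~(rdy & (~req | req) & (~req | req | ~sel))
= ~~~~~~(rdy & (~req | req)) | ~~~~~~(rdy & (~req | req))   [absorption]
= ~~~~~~(rdy & (~req | req))   [idempotence]
= ~~~~(rdy & (~req | req))   [double negation]
= ~~~~rdy   [complement / identity]
= ~~rdy   [double negation]
= rdy   [double negation]
This depends on rdy, so it is not a constant.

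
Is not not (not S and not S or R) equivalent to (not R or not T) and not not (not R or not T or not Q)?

E1: not not (not S and not S or R)
    = not S and not S or R
    = not S or R
E2: (not R or not T) and not not (not R or not T or not Q)
    = (not R or not T) and (not R or not T or not Q)
    = not R or not T
These differ: at Q=1, R=1, S=1, T=1, E1 = 1 but E2 = 0.

No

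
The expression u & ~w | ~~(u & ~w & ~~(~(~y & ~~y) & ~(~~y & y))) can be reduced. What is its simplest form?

u & ~w | ~~(u & ~w & ~~(~(~y & ~~y) & ~(~~y & y)))
= u & ~w | u & ~w & ~~(~(~y & ~~y) & ~(~~y & y))
= u & ~w | u & ~w & ~(~y & ~~y | ~~y & y)
= u & ~w | u & ~w & ~~~y
= u & ~w | u & ~w & ~y
= u & ~w

u & ~w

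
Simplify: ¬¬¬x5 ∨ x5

True

¬¬¬x5 ∨ x5
= ¬x5 ∨ x5
= True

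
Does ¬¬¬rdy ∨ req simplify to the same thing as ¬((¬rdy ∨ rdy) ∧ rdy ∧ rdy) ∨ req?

E1: ¬¬¬rdy ∨ req
    = ¬rdy ∨ req   [double negation]
E2: ¬((¬rdy ∨ rdy) ∧ rdy ∧ rdy) ∨ req
    = ¬(rdy ∧ rdy) ∨ req   [complement / identity]
    = ¬rdy ∨ req   [idempotence]
Both reduce to ¬rdy ∨ req, so they are equivalent.

Yes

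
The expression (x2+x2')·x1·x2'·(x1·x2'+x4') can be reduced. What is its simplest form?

x1·x2'

(x2+x2')·x1·x2'·(x1·x2'+x4')
= x1·x2'·(x1·x2'+x4')   [complement / identity]
= x1·x2'   [absorption]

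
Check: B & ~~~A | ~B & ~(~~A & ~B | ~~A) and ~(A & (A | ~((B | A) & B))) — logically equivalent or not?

E1: B & ~~~A | ~B & ~(~~A & ~B | ~~A)
    = B & ~~~A | ~B & ~~~A
    = ~~~A
    = ~A
E2: ~(A & (A | ~((B | A) & B)))
    = ~(A & (A | ~B))
    = ~A
Both reduce to ~A, so they are equivalent.

Yes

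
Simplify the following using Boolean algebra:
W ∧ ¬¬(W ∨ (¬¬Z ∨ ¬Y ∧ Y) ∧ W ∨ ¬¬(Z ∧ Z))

W

W ∧ ¬¬(W ∨ (¬¬Z ∨ ¬Y ∧ Y) ∧ W ∨ ¬¬(Z ∧ Z))
= W ∧ ¬¬(W ∨ (¬¬Z ∨ ¬Y ∧ Y) ∧ W ∨ ¬¬Z)   [idempotence]
= W ∧ ¬¬(W ∨ ¬¬Z ∧ W ∨ ¬¬Z)   [complement / identity]
= W ∧ ¬¬(W ∨ ¬¬Z)   [absorption]
= W ∧ (W ∨ ¬¬Z)   [double negation]
= W ∧ (W ∨ Z)   [double negation]
= W   [absorption]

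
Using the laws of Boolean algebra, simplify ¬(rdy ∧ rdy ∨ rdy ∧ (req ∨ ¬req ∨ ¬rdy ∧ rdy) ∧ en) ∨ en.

¬(rdy ∧ rdy ∨ rdy ∧ (req ∨ ¬req ∨ ¬rdy ∧ rdy) ∧ en) ∨ en
= ¬(rdy ∧ rdy ∨ rdy ∧ (req ∨ ¬req) ∧ en) ∨ en   (complement / identity)
= ¬(rdy ∧ rdy ∨ rdy ∧ en) ∨ en   (complement / identity)
= ¬((rdy ∨ en) ∧ rdy) ∨ en   (distribution)
= ¬rdy ∨ en   (absorption)

¬rdy ∨ en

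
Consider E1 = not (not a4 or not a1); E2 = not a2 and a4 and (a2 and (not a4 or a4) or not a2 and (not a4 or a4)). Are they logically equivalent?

No

E1: not (not a4 or not a1)
    = a4 and a1
E2: not a2 and a4 and (a2 and (not a4 or a4) or not a2 and (not a4 or a4))
    = not a2 and a4 and (not a4 or a4)
    = not a2 and a4
These differ: at a1=0, a2=0, a4=1, E1 = 0 but E2 = 1.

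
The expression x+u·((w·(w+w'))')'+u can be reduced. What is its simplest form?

x+u·((w·(w+w'))')'+u
= x+u·(w')'+u   [complement / identity]
= x+u·w+u   [double negation]
= x+u   [absorption]

x+u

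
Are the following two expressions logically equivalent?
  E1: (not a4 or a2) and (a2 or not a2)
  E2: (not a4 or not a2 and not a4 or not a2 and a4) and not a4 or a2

Yes

E1: (not a4 or a2) and (a2 or not a2)
    = not a4 or a2   — complement / identity
E2: (not a4 or not a2 and not a4 or not a2 and a4) and not a4 or a2
    = (not a4 or not a2) and not a4 or a2   — distribution
    = not a4 or a2   — absorption
Both reduce to not a4 or a2, so they are equivalent.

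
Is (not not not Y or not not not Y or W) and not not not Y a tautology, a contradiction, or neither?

neither

(not not not Y or not not not Y or W) and not not not Y
= (not not not Y or W) and not not not Y   (idempotence)
= not not not Y   (absorption)
= not Y   (double negation)
This depends on Y, so it is not a constant.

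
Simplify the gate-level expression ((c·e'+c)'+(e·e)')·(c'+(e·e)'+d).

c'+e'

((c·e'+c)'+(e·e)')·(c'+(e·e)'+d)
= (c'+(e·e)')·(c'+(e·e)'+d)   [absorption]
= c'+(e·e)'   [absorption]
= c'+e'   [idempotence]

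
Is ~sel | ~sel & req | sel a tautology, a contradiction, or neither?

~sel | ~sel & req | sel
= ~sel | sel   (absorption)
= 1   (complement)

tautology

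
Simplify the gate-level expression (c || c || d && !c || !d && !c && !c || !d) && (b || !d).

(c || c || d && !c || !d && !c && !c || !d) && (b || !d)
= (c || d && !c || !d && !c && !c || !d) && (b || !d)   (idempotence)
= (c || d && !c || !d && !c || !d) && (b || !d)   (idempotence)
= (c || !c || !d) && (b || !d)   (distribution)
= !d || (c || !c) && b   (distribution)
= !d || b   (complement / identity)

!d || b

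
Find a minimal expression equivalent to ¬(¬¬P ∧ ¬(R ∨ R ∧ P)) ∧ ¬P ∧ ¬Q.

¬(¬¬P ∧ ¬(R ∨ R ∧ P)) ∧ ¬P ∧ ¬Q
= ¬(¬¬P ∧ ¬R) ∧ ¬P ∧ ¬Q   [absorption]
= (¬P ∨ R) ∧ ¬P ∧ ¬Q   [De Morgan]
= ¬P ∧ ¬Q   [absorption]

¬P ∧ ¬Q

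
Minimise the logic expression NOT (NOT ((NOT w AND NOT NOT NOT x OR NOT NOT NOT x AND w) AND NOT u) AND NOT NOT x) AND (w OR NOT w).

NOT x

NOT (NOT ((NOT w AND NOT NOT NOT x OR NOT NOT NOT x AND w) AND NOT u) AND NOT NOT x) AND (w OR NOT w)
= NOT (NOT (NOT NOT NOT x AND NOT u) AND NOT NOT x) AND (w OR NOT w)   (distribution)
= NOT (NOT (NOT NOT NOT x AND NOT u) AND NOT NOT x)   (complement / identity)
= NOT ((NOT NOT x OR u) AND NOT NOT x)   (De Morgan)
= NOT NOT NOT x   (absorption)
= NOT x   (double negation)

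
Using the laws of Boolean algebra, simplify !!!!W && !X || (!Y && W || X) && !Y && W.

(!X || !Y) && W

!!!!W && !X || (!Y && W || X) && !Y && W
= !!W && !X || (!Y && W || X) && !Y && W   — double negation
= !!W && !X || !Y && W   — absorption
= W && !X || !Y && W   — double negation
= (!X || !Y) && W   — distribution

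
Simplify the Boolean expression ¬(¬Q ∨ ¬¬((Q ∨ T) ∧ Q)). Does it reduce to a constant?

¬(¬Q ∨ ¬¬((Q ∨ T) ∧ Q))
= Q ∧ ¬((Q ∨ T) ∧ Q)   [De Morgan]
= Q ∧ ¬Q   [absorption]
= False   [complement]

False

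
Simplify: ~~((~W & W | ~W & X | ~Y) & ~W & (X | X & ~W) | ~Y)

~~((~W & W | ~W & X | ~Y) & ~W & (X | X & ~W) | ~Y)
= ~~((~W & X | ~Y) & ~W & (X | X & ~W) | ~Y)   — complement / identity
= ~~((~W & X | ~Y) & ~W & X | ~Y)   — absorption
= ~~(~W & X | ~Y)   — absorption
= ~W & X | ~Y   — double negation

~W & X | ~Y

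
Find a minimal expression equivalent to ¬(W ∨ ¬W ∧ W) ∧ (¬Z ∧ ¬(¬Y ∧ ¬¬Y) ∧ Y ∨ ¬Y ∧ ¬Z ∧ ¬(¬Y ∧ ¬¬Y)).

¬W ∧ ¬Z

¬(W ∨ ¬W ∧ W) ∧ (¬Z ∧ ¬(¬Y ∧ ¬¬Y) ∧ Y ∨ ¬Y ∧ ¬Z ∧ ¬(¬Y ∧ ¬¬Y))
= ¬W ∧ (¬Z ∧ ¬(¬Y ∧ ¬¬Y) ∧ Y ∨ ¬Y ∧ ¬Z ∧ ¬(¬Y ∧ ¬¬Y))   [complement / identity]
= ¬W ∧ ¬Z ∧ ¬(¬Y ∧ ¬¬Y)   [distribution]
= ¬W ∧ ¬Z ∧ (Y ∨ ¬Y)   [De Morgan]
= ¬W ∧ ¬Z   [complement / identity]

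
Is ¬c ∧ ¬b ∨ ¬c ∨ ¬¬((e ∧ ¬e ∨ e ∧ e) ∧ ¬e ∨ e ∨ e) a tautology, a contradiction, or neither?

¬c ∧ ¬b ∨ ¬c ∨ ¬¬((e ∧ ¬e ∨ e ∧ e) ∧ ¬e ∨ e ∨ e)
= ¬c ∧ ¬b ∨ ¬c ∨ ¬¬((e ∧ ¬e ∨ e ∧ e) ∧ ¬e ∨ e)
= ¬c ∧ ¬b ∨ ¬c ∨ (e ∧ ¬e ∨ e ∧ e) ∧ ¬e ∨ e
= ¬c ∧ ¬b ∨ ¬c ∨ e ∧ ¬e ∨ e
= ¬c ∨ e ∧ ¬e ∨ e
= ¬c ∨ e
This depends on c, e, so it is not a constant.

neither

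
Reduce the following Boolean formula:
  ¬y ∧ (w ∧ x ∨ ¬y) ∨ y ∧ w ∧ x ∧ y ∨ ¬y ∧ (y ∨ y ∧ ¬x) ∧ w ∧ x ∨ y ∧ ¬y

w ∧ x ∨ ¬y

¬y ∧ (w ∧ x ∨ ¬y) ∨ y ∧ w ∧ x ∧ y ∨ ¬y ∧ (y ∨ y ∧ ¬x) ∧ w ∧ x ∨ y ∧ ¬y
= ¬y ∧ (w ∧ x ∨ ¬y) ∨ y ∧ w ∧ x ∧ y ∨ ¬y ∧ y ∧ w ∧ x ∨ y ∧ ¬y   [absorption]
= ¬y ∧ (w ∧ x ∨ ¬y) ∨ y ∧ w ∧ x ∨ y ∧ ¬y   [distribution]
= ¬y ∧ (w ∧ x ∨ ¬y) ∨ y ∧ (w ∧ x ∨ ¬y)   [distribution]
= w ∧ x ∨ ¬y   [distribution]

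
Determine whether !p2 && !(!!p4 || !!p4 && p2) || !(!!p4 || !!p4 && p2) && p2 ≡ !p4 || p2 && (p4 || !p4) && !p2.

E1: !p2 && !(!!p4 || !!p4 && p2) || !(!!p4 || !!p4 && p2) && p2
    = !(!!p4 || !!p4 && p2)   — distribution
    = !!!p4   — absorption
    = !p4   — double negation
E2: !p4 || p2 && (p4 || !p4) && !p2
    = !p4 || p2 && !p2   — complement / identity
    = !p4   — complement / identity
Both reduce to !p4, so they are equivalent.

Yes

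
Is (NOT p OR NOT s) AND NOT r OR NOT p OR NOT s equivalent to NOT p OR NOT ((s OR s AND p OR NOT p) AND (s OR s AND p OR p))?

Yes

E1: (NOT p OR NOT s) AND NOT r OR NOT p OR NOT s
    = NOT p OR NOT s
E2: NOT p OR NOT ((s OR s AND p OR NOT p) AND (s OR s AND p OR p))
    = NOT p OR NOT (s OR s AND p OR NOT p AND p)
    = NOT p OR NOT (s OR NOT p AND p)
    = NOT p OR NOT s
Both reduce to NOT p OR NOT s, so they are equivalent.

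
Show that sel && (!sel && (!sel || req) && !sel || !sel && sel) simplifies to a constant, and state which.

false

sel && (!sel && (!sel || req) && !sel || !sel && sel)
= sel && (!sel && !sel || !sel && sel)
= sel && !sel
= false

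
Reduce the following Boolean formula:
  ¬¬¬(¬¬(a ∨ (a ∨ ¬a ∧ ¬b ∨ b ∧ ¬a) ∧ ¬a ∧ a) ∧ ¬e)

¬a ∨ e

¬¬¬(¬¬(a ∨ (a ∨ ¬a ∧ ¬b ∨ b ∧ ¬a) ∧ ¬a ∧ a) ∧ ¬e)
= ¬¬¬(¬¬(a ∨ (a ∨ ¬a) ∧ ¬a ∧ a) ∧ ¬e)
= ¬¬¬(¬¬(a ∨ ¬a ∧ a) ∧ ¬e)
= ¬¬¬(¬¬a ∧ ¬e)
= ¬¬(¬a ∨ e)
= ¬a ∨ e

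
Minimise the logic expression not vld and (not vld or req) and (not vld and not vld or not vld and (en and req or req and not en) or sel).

not vld and (not vld or req) and (not vld and not vld or not vld and (en and req or req and not en) or sel)
= not vld and (not vld or req) and (not vld and (not vld or en and req or req and not en) or sel)
= not vld and (not vld or req) and (not vld and (not vld or req) or sel)
= not vld and (not vld or req)
= not vld

not vld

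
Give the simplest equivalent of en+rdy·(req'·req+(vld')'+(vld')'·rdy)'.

en+rdy·vld'

en+rdy·(req'·req+(vld')'+(vld')'·rdy)'
= en+rdy·(req'·req+(vld')')'   (absorption)
= en+rdy·((vld')')'   (complement / identity)
= en+rdy·vld'   (double negation)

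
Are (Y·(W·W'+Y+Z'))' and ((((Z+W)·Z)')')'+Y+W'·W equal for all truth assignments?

No

E1: (Y·(W·W'+Y+Z'))'
    = (Y·(Y+Z'))'   [complement / identity]
    = Y'   [absorption]
E2: ((((Z+W)·Z)')')'+Y+W'·W
    = ((((Z+W)·Z)')')'+Y   [complement / identity]
    = ((Z')')'+Y   [absorption]
    = Z'+Y   [double negation]
These differ: at W=1, Y=1, Z=0, E1 = 0 but E2 = 1.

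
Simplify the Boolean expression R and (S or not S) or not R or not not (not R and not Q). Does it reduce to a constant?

R and (S or not S) or not R or not not (not R and not Q)
= R and (S or not S) or not R or not R and not Q   (double negation)
= R or not R or not R and not Q   (complement / identity)
= R or not R   (absorption)
= True   (complement)

True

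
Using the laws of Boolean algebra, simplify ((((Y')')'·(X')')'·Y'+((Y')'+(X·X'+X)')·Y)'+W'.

Y'·X+W'

((((Y')')'·(X')')'·Y'+((Y')'+(X·X'+X)')·Y)'+W'
= ((((Y')')'·(X')')'·Y'+((Y')'+X')·Y)'+W'
= (((Y')'+X')·Y'+((Y')'+X')·Y)'+W'
= ((Y')'+X')'+W'
= Y'·X+W'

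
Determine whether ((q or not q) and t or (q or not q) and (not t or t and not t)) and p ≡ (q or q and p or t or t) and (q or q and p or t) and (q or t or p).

E1: ((q or not q) and t or (q or not q) and (not t or t and not t)) and p
    = ((q or not q) and t or (q or not q) and not t) and p
    = (q or not q) and p
    = p
E2: (q or q and p or t or t) and (q or q and p or t) and (q or t or p)
    = (q or q and p or t) and (q or t or p)
    = (q or t) and (q or t or p)
    = q or t
These differ: at p=0, q=1, t=1, E1 = 0 but E2 = 1.

No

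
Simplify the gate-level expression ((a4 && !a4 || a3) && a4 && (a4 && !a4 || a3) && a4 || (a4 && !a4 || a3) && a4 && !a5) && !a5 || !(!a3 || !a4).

a3 && a4

((a4 && !a4 || a3) && a4 && (a4 && !a4 || a3) && a4 || (a4 && !a4 || a3) && a4 && !a5) && !a5 || !(!a3 || !a4)
= ((a4 && !a4 || a3) && a4 && (a4 && !a4 || a3) && a4 || (a4 && !a4 || a3) && a4 && !a5) && !a5 || a3 && a4   [De Morgan]
= ((a4 && !a4 || a3) && a4 || !a5) && (a4 && !a4 || a3) && a4 && !a5 || a3 && a4   [distribution]
= (a4 && !a4 || a3) && a4 && !a5 || a3 && a4   [absorption]
= a3 && a4 && !a5 || a3 && a4   [complement / identity]
= a3 && a4   [absorption]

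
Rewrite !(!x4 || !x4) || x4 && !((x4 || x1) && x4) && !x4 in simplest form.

!(!x4 || !x4) || x4 && !((x4 || x1) && x4) && !x4
= x4 && x4 || x4 && !((x4 || x1) && x4) && !x4   [De Morgan]
= x4 && x4 || x4 && !x4 && !x4   [absorption]
= x4 && x4 || x4 && !x4   [idempotence]
= x4   [distribution]

x4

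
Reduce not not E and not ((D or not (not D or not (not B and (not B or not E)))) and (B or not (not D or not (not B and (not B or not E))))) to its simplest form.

E and not D

not not E and not ((D or not (not D or not (not B and (not B or not E)))) and (B or not (not D or not (not B and (not B or not E)))))
= not not E and not (D and B or not (not D or not (not B and (not B or not E))))   [distribution]
= not not E and not (D and B or not (not D or not not B))   [absorption]
= not not E and not (D and B or D and not B)   [De Morgan]
= not not E and not D   [distribution]
= E and not D   [double negation]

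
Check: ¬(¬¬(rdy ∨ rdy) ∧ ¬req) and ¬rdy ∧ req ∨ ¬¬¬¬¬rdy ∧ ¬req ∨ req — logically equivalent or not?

Yes

E1: ¬(¬¬(rdy ∨ rdy) ∧ ¬req)
    = ¬(¬¬rdy ∧ ¬req)   [idempotence]
    = ¬rdy ∨ req   [De Morgan]
E2: ¬rdy ∧ req ∨ ¬¬¬¬¬rdy ∧ ¬req ∨ req
    = ¬rdy ∧ req ∨ ¬¬¬rdy ∧ ¬req ∨ req   [double negation]
    = ¬rdy ∧ req ∨ ¬rdy ∧ ¬req ∨ req   [double negation]
    = ¬rdy ∨ req   [distribution]
Both reduce to ¬rdy ∨ req, so they are equivalent.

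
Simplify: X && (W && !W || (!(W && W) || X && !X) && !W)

X && (W && !W || (!(W && W) || X && !X) && !W)
= X && (W && !W || !(W && W) && !W)   (complement / identity)
= X && (W && !W || !W && !W)   (idempotence)
= X && !W   (distribution)

X && !W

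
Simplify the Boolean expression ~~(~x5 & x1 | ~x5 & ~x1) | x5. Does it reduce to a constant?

~~(~x5 & x1 | ~x5 & ~x1) | x5
= ~x5 & x1 | ~x5 & ~x1 | x5   [double negation]
= ~x5 | x5   [distribution]
= 1   [complement]

1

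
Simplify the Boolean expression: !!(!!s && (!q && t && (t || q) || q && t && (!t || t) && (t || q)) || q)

!!(!!s && (!q && t && (t || q) || q && t && (!t || t) && (t || q)) || q)
= !!(!!s && (!q && t && (t || q) || q && t && (t || q)) || q)   [complement / identity]
= !!(!!s && t && (t || q) || q)   [distribution]
= !!(!!s && t || q)   [absorption]
= !!s && t || q   [double negation]
= s && t || q   [double negation]

s && t || q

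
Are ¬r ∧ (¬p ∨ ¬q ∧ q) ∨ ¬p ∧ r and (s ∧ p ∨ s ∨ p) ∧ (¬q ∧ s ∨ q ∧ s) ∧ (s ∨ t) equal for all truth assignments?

E1: ¬r ∧ (¬p ∨ ¬q ∧ q) ∨ ¬p ∧ r
    = ¬r ∧ ¬p ∨ ¬p ∧ r   (complement / identity)
    = ¬p   (distribution)
E2: (s ∧ p ∨ s ∨ p) ∧ (¬q ∧ s ∨ q ∧ s) ∧ (s ∨ t)
    = (s ∧ p ∨ s ∨ p) ∧ s ∧ (s ∨ t)   (distribution)
    = (s ∨ p) ∧ s ∧ (s ∨ t)   (absorption)
    = (s ∨ p) ∧ s   (absorption)
    = s   (absorption)
These differ: at p=0, q=0, r=1, s=0, t=0, E1 = 1 but E2 = 0.

No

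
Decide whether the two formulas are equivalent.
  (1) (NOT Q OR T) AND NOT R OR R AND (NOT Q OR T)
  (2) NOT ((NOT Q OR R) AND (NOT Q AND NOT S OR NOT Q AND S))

No

E1: (NOT Q OR T) AND NOT R OR R AND (NOT Q OR T)
    = NOT Q OR T
E2: NOT ((NOT Q OR R) AND (NOT Q AND NOT S OR NOT Q AND S))
    = NOT ((NOT Q OR R) AND NOT Q)
    = NOT NOT Q
    = Q
These differ: at Q=0, R=0, S=0, T=0, E1 = 1 but E2 = 0.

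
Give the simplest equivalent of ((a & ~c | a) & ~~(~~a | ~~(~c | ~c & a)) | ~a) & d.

((a & ~c | a) & ~~(~~a | ~~(~c | ~c & a)) | ~a) & d
= ((a & ~c | a) & ~(~a & ~(~c | ~c & a)) | ~a) & d   — De Morgan
= ((a & ~c | a) & ~(~a & ~~c) | ~a) & d   — absorption
= ((a & ~c | a) & (a | ~c) | ~a) & d   — De Morgan
= (a & (a | ~c) | ~a) & d   — absorption
= (a | ~a) & d   — absorption
= d   — complement / identity

d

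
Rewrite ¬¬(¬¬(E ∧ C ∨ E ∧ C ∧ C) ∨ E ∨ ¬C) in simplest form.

¬¬(¬¬(E ∧ C ∨ E ∧ C ∧ C) ∨ E ∨ ¬C)
= ¬¬(¬¬(E ∧ C) ∨ E ∨ ¬C)
= ¬¬(E ∧ C) ∨ E ∨ ¬C
= E ∧ C ∨ E ∨ ¬C
= E ∨ ¬C

E ∨ ¬C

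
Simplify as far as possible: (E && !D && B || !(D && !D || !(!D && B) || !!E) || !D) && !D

!D

(E && !D && B || !(D && !D || !(!D && B) || !!E) || !D) && !D
= (E && !D && B || !(!(!D && B) || !!E) || !D) && !D   — complement / identity
= (E && !D && B || !D && B && !E || !D) && !D   — De Morgan
= (!D && B || !D) && !D   — distribution
= !D && !D   — absorption
= !D   — idempotence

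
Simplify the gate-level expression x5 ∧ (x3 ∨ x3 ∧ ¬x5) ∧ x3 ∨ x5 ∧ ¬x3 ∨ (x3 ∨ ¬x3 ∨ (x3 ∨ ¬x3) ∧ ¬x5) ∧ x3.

x5 ∧ (x3 ∨ x3 ∧ ¬x5) ∧ x3 ∨ x5 ∧ ¬x3 ∨ (x3 ∨ ¬x3 ∨ (x3 ∨ ¬x3) ∧ ¬x5) ∧ x3
= x5 ∧ x3 ∧ x3 ∨ x5 ∧ ¬x3 ∨ (x3 ∨ ¬x3 ∨ (x3 ∨ ¬x3) ∧ ¬x5) ∧ x3   — absorption
= x5 ∧ x3 ∨ x5 ∧ ¬x3 ∨ (x3 ∨ ¬x3 ∨ (x3 ∨ ¬x3) ∧ ¬x5) ∧ x3   — idempotence
= x5 ∧ x3 ∨ x5 ∧ ¬x3 ∨ (x3 ∨ ¬x3) ∧ x3   — absorption
= x5 ∧ x3 ∨ x5 ∧ ¬x3 ∨ x3   — complement / identity
= x5 ∨ x3   — distribution

x5 ∨ x3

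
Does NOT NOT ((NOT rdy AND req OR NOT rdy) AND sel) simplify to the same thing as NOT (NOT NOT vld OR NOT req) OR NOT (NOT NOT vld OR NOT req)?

E1: NOT NOT ((NOT rdy AND req OR NOT rdy) AND sel)
    = (NOT rdy AND req OR NOT rdy) AND sel
    = NOT rdy AND sel
E2: NOT (NOT NOT vld OR NOT req) OR NOT (NOT NOT vld OR NOT req)
    = NOT (NOT NOT vld OR NOT req)
    = NOT vld AND req
These differ: at rdy=0, req=1, sel=0, vld=0, E1 = 0 but E2 = 1.

No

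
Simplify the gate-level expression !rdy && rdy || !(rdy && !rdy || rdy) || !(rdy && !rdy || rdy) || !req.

!rdy && rdy || !(rdy && !rdy || rdy) || !(rdy && !rdy || rdy) || !req
= !rdy && rdy || !(rdy && !rdy || rdy) || !req   [idempotence]
= !rdy && rdy || !rdy || !req   [complement / identity]
= !rdy || !req   [complement / identity]

!rdy || !req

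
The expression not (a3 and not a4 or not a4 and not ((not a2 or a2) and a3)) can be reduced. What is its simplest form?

a4

not (a3 and not a4 or not a4 and not ((not a2 or a2) and a3))
= not (a3 and not a4 or not a4 and not a3)   [complement / identity]
= not not a4   [distribution]
= a4   [double negation]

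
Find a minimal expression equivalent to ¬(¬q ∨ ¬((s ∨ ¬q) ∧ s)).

¬(¬q ∨ ¬((s ∨ ¬q) ∧ s))
= q ∧ (s ∨ ¬q) ∧ s
= q ∧ s

q ∧ s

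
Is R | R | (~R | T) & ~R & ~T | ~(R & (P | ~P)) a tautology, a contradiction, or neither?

tautology

R | R | (~R | T) & ~R & ~T | ~(R & (P | ~P))
= R | R | ~R & ~T | ~(R & (P | ~P))   (absorption)
= R | R | ~R & ~T | ~R   (complement / identity)
= R | ~R & ~T | ~R   (idempotence)
= R | ~R   (absorption)
= 1   (complement)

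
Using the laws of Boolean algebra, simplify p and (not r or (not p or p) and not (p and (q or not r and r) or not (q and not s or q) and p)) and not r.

p and not r

p and (not r or (not p or p) and not (p and (q or not r and r) or not (q and not s or q) and p)) and not r
= p and (not r or (not p or p) and not (p and q or not (q and not s or q) and p)) and not r   (complement / identity)
= p and (not r or not (p and q or not (q and not s or q) and p)) and not r   (complement / identity)
= p and (not r or not (p and q or not q and p)) and not r   (absorption)
= p and (not r or not p) and not r   (distribution)
= p and not r   (absorption)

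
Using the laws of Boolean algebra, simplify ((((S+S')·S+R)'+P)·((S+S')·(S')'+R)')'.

S+R

((((S+S')·S+R)'+P)·((S+S')·(S')'+R)')'
= ((((S+S')·S+R)'+P)·((S+S')·S+R)')'
= (((S+S')·S+R)')'
= (S+S')·S+R
= S+R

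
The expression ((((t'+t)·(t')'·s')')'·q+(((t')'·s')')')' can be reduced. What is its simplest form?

t'+s

((((t'+t)·(t')'·s')')'·q+(((t')'·s')')')'
= ((((t')'·s')')'·q+(((t')'·s')')')'   — complement / identity
= ((((t')'·s')')')'   — absorption
= ((t')'·s')'   — double negation
= t'+s   — De Morgan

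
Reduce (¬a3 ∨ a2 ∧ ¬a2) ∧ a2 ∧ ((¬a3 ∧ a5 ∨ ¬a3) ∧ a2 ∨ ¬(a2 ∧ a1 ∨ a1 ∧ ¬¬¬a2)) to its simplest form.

¬a3 ∧ a2

(¬a3 ∨ a2 ∧ ¬a2) ∧ a2 ∧ ((¬a3 ∧ a5 ∨ ¬a3) ∧ a2 ∨ ¬(a2 ∧ a1 ∨ a1 ∧ ¬¬¬a2))
= (¬a3 ∨ a2 ∧ ¬a2) ∧ a2 ∧ ((¬a3 ∧ a5 ∨ ¬a3) ∧ a2 ∨ ¬(a2 ∧ a1 ∨ a1 ∧ ¬a2))   — double negation
= ¬a3 ∧ a2 ∧ ((¬a3 ∧ a5 ∨ ¬a3) ∧ a2 ∨ ¬(a2 ∧ a1 ∨ a1 ∧ ¬a2))   — complement / identity
= ¬a3 ∧ a2 ∧ ((¬a3 ∧ a5 ∨ ¬a3) ∧ a2 ∨ ¬a1)   — distribution
= ¬a3 ∧ a2 ∧ (¬a3 ∧ a2 ∨ ¬a1)   — absorption
= ¬a3 ∧ a2   — absorption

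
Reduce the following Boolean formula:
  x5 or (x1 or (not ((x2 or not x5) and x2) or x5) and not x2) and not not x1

x5 or (x1 or (not ((x2 or not x5) and x2) or x5) and not x2) and not not x1
= x5 or (x1 or (not ((x2 or not x5) and x2) or x5) and not x2) and x1   [double negation]
= x5 or (x1 or (not x2 or x5) and not x2) and x1   [absorption]
= x5 or (x1 or not x2) and x1   [absorption]
= x5 or x1   [absorption]

x5 or x1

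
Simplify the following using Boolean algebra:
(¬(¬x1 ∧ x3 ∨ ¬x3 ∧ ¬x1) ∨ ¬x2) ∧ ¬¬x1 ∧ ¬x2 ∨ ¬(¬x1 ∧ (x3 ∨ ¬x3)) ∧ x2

x1

(¬(¬x1 ∧ x3 ∨ ¬x3 ∧ ¬x1) ∨ ¬x2) ∧ ¬¬x1 ∧ ¬x2 ∨ ¬(¬x1 ∧ (x3 ∨ ¬x3)) ∧ x2
= (¬¬x1 ∨ ¬x2) ∧ ¬¬x1 ∧ ¬x2 ∨ ¬(¬x1 ∧ (x3 ∨ ¬x3)) ∧ x2
= ¬¬x1 ∧ ¬x2 ∨ ¬(¬x1 ∧ (x3 ∨ ¬x3)) ∧ x2
= ¬¬x1 ∧ ¬x2 ∨ ¬¬x1 ∧ x2
= (¬x2 ∨ x2) ∧ ¬¬x1
= (¬x2 ∨ x2) ∧ x1
= x1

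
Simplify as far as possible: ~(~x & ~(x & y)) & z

~(~x & ~(x & y)) & z
= (x | x & y) & z
= x & z

x & z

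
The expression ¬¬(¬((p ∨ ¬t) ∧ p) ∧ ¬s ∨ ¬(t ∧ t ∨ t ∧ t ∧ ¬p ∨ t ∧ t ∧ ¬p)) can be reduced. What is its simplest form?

¬p ∧ ¬s ∨ ¬t

¬¬(¬((p ∨ ¬t) ∧ p) ∧ ¬s ∨ ¬(t ∧ t ∨ t ∧ t ∧ ¬p ∨ t ∧ t ∧ ¬p))
= ¬¬(¬p ∧ ¬s ∨ ¬(t ∧ t ∨ t ∧ t ∧ ¬p ∨ t ∧ t ∧ ¬p))   (absorption)
= ¬¬(¬p ∧ ¬s ∨ ¬(t ∧ t ∨ t ∧ t ∧ ¬p))   (idempotence)
= ¬p ∧ ¬s ∨ ¬(t ∧ t ∨ t ∧ t ∧ ¬p)   (double negation)
= ¬p ∧ ¬s ∨ ¬(t ∧ t)   (absorption)
= ¬p ∧ ¬s ∨ ¬t   (idempotence)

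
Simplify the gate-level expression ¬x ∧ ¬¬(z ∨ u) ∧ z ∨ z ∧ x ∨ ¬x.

¬x ∧ ¬¬(z ∨ u) ∧ z ∨ z ∧ x ∨ ¬x
= ¬x ∧ (z ∨ u) ∧ z ∨ z ∧ x ∨ ¬x   (double negation)
= ¬x ∧ z ∨ z ∧ x ∨ ¬x   (absorption)
= z ∨ ¬x   (distribution)

z ∨ ¬x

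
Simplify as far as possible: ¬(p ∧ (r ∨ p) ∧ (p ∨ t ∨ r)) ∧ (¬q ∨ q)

¬(p ∧ (r ∨ p) ∧ (p ∨ t ∨ r)) ∧ (¬q ∨ q)
= ¬(p ∧ (p ∧ (p ∨ t) ∨ r)) ∧ (¬q ∨ q)   [distribution]
= ¬(p ∧ (p ∨ r)) ∧ (¬q ∨ q)   [absorption]
= ¬(p ∧ (p ∨ r))   [complement / identity]
= ¬p   [absorption]

¬p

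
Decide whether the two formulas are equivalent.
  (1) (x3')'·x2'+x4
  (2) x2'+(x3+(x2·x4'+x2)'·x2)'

E1: (x3')'·x2'+x4
    = x3·x2'+x4
E2: x2'+(x3+(x2·x4'+x2)'·x2)'
    = x2'+(x3+x2'·x2)'
    = x2'+x3'
These differ: at x2=0, x3=0, x4=0, E1 = 0 but E2 = 1.

No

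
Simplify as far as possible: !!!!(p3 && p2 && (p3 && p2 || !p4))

!!!!(p3 && p2 && (p3 && p2 || !p4))
= !!!!(p3 && p2)   [absorption]
= !!(p3 && p2)   [double negation]
= p3 && p2   [double negation]

p3 && p2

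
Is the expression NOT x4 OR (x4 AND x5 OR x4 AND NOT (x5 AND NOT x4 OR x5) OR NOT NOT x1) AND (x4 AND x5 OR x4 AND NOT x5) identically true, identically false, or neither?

NOT x4 OR (x4 AND x5 OR x4 AND NOT (x5 AND NOT x4 OR x5) OR NOT NOT x1) AND (x4 AND x5 OR x4 AND NOT x5)
= NOT x4 OR (x4 AND x5 OR x4 AND NOT x5 OR NOT NOT x1) AND (x4 AND x5 OR x4 AND NOT x5)   (absorption)
= NOT x4 OR (x4 AND x5 OR x4 AND NOT x5 OR x1) AND (x4 AND x5 OR x4 AND NOT x5)   (double negation)
= NOT x4 OR x4 AND x5 OR x4 AND NOT x5   (absorption)
= NOT x4 OR x4   (distribution)
= TRUE   (complement)

identically true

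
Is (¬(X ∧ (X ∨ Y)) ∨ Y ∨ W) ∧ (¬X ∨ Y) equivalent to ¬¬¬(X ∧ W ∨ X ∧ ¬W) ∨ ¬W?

E1: (¬(X ∧ (X ∨ Y)) ∨ Y ∨ W) ∧ (¬X ∨ Y)
    = (¬X ∨ Y ∨ W) ∧ (¬X ∨ Y)   — absorption
    = ¬X ∨ Y   — absorption
E2: ¬¬¬(X ∧ W ∨ X ∧ ¬W) ∨ ¬W
    = ¬(X ∧ W ∨ X ∧ ¬W) ∨ ¬W   — double negation
    = ¬X ∨ ¬W   — distribution
These differ: at W=0, X=1, Y=0, E1 = 0 but E2 = 1.

No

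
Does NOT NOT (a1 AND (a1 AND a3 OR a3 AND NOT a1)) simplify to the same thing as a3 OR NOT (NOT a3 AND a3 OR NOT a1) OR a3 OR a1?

E1: NOT NOT (a1 AND (a1 AND a3 OR a3 AND NOT a1))
    = NOT NOT (a1 AND a3)   — distribution
    = a1 AND a3   — double negation
E2: a3 OR NOT (NOT a3 AND a3 OR NOT a1) OR a3 OR a1
    = a3 OR NOT NOT a1 OR a3 OR a1   — complement / identity
    = a3 OR a1 OR a3 OR a1   — double negation
    = a3 OR a1   — idempotence
These differ: at a1=0, a3=1, E1 = 0 but E2 = 1.

No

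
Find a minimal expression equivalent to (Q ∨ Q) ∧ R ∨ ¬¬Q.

(Q ∨ Q) ∧ R ∨ ¬¬Q
= (Q ∨ Q) ∧ R ∨ Q   (double negation)
= Q ∧ R ∨ Q   (idempotence)
= Q   (absorption)

Q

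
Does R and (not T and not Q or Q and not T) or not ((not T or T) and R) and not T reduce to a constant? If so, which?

R and (not T and not Q or Q and not T) or not ((not T or T) and R) and not T
= R and not T or not ((not T or T) and R) and not T
= R and not T or not R and not T
= not T
This depends on T, so it is not a constant.

no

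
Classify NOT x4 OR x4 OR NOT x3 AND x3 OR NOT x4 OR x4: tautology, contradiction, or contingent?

NOT x4 OR x4 OR NOT x3 AND x3 OR NOT x4 OR x4
= NOT x4 OR x4 OR NOT x4 OR x4   [complement / identity]
= NOT x4 OR x4   [idempotence]
= TRUE   [complement]

tautology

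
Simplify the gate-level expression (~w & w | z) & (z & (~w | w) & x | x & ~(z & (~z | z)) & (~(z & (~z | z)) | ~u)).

(~w & w | z) & (z & (~w | w) & x | x & ~(z & (~z | z)) & (~(z & (~z | z)) | ~u))
= (~w & w | z) & (z & (~w | w) & x | x & ~(z & (~z | z)))   — absorption
= (~w & w | z) & (z & (~w | w) & x | x & ~z)   — complement / identity
= (~w & w | z) & (z & x | x & ~z)   — complement / identity
= (~w & w | z) & x   — distribution
= z & x   — complement / identity

z & x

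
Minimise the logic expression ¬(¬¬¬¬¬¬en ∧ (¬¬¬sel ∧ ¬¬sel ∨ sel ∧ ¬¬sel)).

¬en ∨ ¬sel

¬(¬¬¬¬¬¬en ∧ (¬¬¬sel ∧ ¬¬sel ∨ sel ∧ ¬¬sel))
= ¬(¬¬¬¬¬¬en ∧ (¬sel ∧ ¬¬sel ∨ sel ∧ ¬¬sel))   — double negation
= ¬(¬¬¬¬¬¬en ∧ ¬¬sel)   — distribution
= ¬¬¬¬¬en ∨ ¬sel   — De Morgan
= ¬¬¬en ∨ ¬sel   — double negation
= ¬en ∨ ¬sel   — double negation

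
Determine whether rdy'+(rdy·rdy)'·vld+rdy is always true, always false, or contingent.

always true

rdy'+(rdy·rdy)'·vld+rdy
= rdy'+rdy'·vld+rdy   [idempotence]
= rdy'+rdy   [absorption]
= 1   [complement]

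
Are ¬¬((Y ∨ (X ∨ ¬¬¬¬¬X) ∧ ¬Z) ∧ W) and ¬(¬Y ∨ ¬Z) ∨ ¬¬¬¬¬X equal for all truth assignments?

No

E1: ¬¬((Y ∨ (X ∨ ¬¬¬¬¬X) ∧ ¬Z) ∧ W)
    = ¬¬((Y ∨ (X ∨ ¬¬¬X) ∧ ¬Z) ∧ W)   — double negation
    = (Y ∨ (X ∨ ¬¬¬X) ∧ ¬Z) ∧ W   — double negation
    = (Y ∨ (X ∨ ¬X) ∧ ¬Z) ∧ W   — double negation
    = (Y ∨ ¬Z) ∧ W   — complement / identity
E2: ¬(¬Y ∨ ¬Z) ∨ ¬¬¬¬¬X
    = Y ∧ Z ∨ ¬¬¬¬¬X   — De Morgan
    = Y ∧ Z ∨ ¬¬¬X   — double negation
    = Y ∧ Z ∨ ¬X   — double negation
These differ: at W=0, X=0, Y=1, Z=1, E1 = 0 but E2 = 1.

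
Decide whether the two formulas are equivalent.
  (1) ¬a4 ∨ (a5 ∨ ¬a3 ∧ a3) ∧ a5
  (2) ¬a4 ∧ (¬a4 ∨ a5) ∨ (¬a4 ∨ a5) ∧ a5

Yes

E1: ¬a4 ∨ (a5 ∨ ¬a3 ∧ a3) ∧ a5
    = ¬a4 ∨ a5 ∧ a5   (complement / identity)
    = ¬a4 ∨ a5   (idempotence)
E2: ¬a4 ∧ (¬a4 ∨ a5) ∨ (¬a4 ∨ a5) ∧ a5
    = (¬a4 ∨ a5) ∧ (¬a4 ∨ a5)   (distribution)
    = ¬a4 ∨ a5   (idempotence)
Both reduce to ¬a4 ∨ a5, so they are equivalent.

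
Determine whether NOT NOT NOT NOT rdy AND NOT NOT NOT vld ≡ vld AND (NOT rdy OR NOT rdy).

E1: NOT NOT NOT NOT rdy AND NOT NOT NOT vld
    = NOT NOT NOT NOT rdy AND NOT vld   (double negation)
    = NOT NOT rdy AND NOT vld   (double negation)
    = rdy AND NOT vld   (double negation)
E2: vld AND (NOT rdy OR NOT rdy)
    = vld AND NOT rdy   (idempotence)
These differ: at rdy=1, vld=0, E1 = 1 but E2 = 0.

No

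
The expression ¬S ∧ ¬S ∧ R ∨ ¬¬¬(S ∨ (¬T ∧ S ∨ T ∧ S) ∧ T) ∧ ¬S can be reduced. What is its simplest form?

¬S ∧ ¬S ∧ R ∨ ¬¬¬(S ∨ (¬T ∧ S ∨ T ∧ S) ∧ T) ∧ ¬S
= ¬S ∧ ¬S ∧ R ∨ ¬¬¬(S ∨ S ∧ T) ∧ ¬S   (distribution)
= ¬S ∧ ¬S ∧ R ∨ ¬(S ∨ S ∧ T) ∧ ¬S   (double negation)
= ¬S ∧ ¬S ∧ R ∨ ¬S ∧ ¬S   (absorption)
= ¬S ∧ ¬S   (absorption)
= ¬S   (idempotence)

¬S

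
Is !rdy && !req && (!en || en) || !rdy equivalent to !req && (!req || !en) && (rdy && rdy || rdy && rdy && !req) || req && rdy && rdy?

No

E1: !rdy && !req && (!en || en) || !rdy
    = !rdy && !req || !rdy   — complement / identity
    = !rdy   — absorption
E2: !req && (!req || !en) && (rdy && rdy || rdy && rdy && !req) || req && rdy && rdy
    = !req && (rdy && rdy || rdy && rdy && !req) || req && rdy && rdy   — absorption
    = !req && rdy && rdy || req && rdy && rdy   — absorption
    = rdy && rdy   — distribution
    = rdy   — idempotence
These differ: at en=0, rdy=0, req=1, E1 = 1 but E2 = 0.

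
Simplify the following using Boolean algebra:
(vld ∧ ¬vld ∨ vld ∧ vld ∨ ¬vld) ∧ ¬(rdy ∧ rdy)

(vld ∧ ¬vld ∨ vld ∧ vld ∨ ¬vld) ∧ ¬(rdy ∧ rdy)
= (vld ∨ ¬vld) ∧ ¬(rdy ∧ rdy)   [distribution]
= (vld ∨ ¬vld) ∧ ¬rdy   [idempotence]
= ¬rdy   [complement / identity]

¬rdy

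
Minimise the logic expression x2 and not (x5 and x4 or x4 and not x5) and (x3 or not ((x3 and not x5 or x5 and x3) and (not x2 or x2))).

x2 and not (x5 and x4 or x4 and not x5) and (x3 or not ((x3 and not x5 or x5 and x3) and (not x2 or x2)))
= x2 and not (x5 and x4 or x4 and not x5) and (x3 or not (x3 and not x5 or x5 and x3))
= x2 and not x4 and (x3 or not (x3 and not x5 or x5 and x3))
= x2 and not x4 and (x3 or not x3)
= x2 and not x4

x2 and not x4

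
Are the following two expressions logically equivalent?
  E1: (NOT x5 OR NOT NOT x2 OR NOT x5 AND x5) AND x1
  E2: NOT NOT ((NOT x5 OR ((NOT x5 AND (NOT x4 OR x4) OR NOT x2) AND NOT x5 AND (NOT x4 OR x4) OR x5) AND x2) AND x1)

Yes

E1: (NOT x5 OR NOT NOT x2 OR NOT x5 AND x5) AND x1
    = (NOT x5 OR x2 OR NOT x5 AND x5) AND x1   (double negation)
    = (NOT x5 OR x2) AND x1   (complement / identity)
E2: NOT NOT ((NOT x5 OR ((NOT x5 AND (NOT x4 OR x4) OR NOT x2) AND NOT x5 AND (NOT x4 OR x4) OR x5) AND x2) AND x1)
    = NOT NOT ((NOT x5 OR (NOT x5 AND (NOT x4 OR x4) OR x5) AND x2) AND x1)   (absorption)
    = NOT NOT ((NOT x5 OR (NOT x5 OR x5) AND x2) AND x1)   (complement / identity)
    = (NOT x5 OR (NOT x5 OR x5) AND x2) AND x1   (double negation)
    = (NOT x5 OR x2) AND x1   (complement / identity)
Both reduce to (NOT x5 OR x2) AND x1, so they are equivalent.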